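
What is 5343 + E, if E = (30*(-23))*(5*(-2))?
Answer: 12243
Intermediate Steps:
E = 6900 (E = -690*(-10) = 6900)
5343 + E = 5343 + 6900 = 12243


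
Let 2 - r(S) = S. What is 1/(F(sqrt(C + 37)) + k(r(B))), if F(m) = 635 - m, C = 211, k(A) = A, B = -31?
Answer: 167/111494 + sqrt(62)/222988 ≈ 0.0015332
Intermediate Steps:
r(S) = 2 - S
1/(F(sqrt(C + 37)) + k(r(B))) = 1/((635 - sqrt(211 + 37)) + (2 - 1*(-31))) = 1/((635 - sqrt(248)) + (2 + 31)) = 1/((635 - 2*sqrt(62)) + 33) = 1/(668 - 2*sqrt(62))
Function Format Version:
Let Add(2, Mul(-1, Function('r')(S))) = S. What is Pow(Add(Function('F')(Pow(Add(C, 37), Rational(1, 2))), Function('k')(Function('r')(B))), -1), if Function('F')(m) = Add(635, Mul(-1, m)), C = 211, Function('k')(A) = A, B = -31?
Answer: Add(Rational(167, 111494), Mul(Rational(1, 222988), Pow(62, Rational(1, 2)))) ≈ 0.0015332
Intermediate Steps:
Function('r')(S) = Add(2, Mul(-1, S))
Pow(Add(Function('F')(Pow(Add(C, 37), Rational(1, 2))), Function('k')(Function('r')(B))), -1) = Pow(Add(Add(635, Mul(-1, Pow(Add(211, 37), Rational(1, 2)))), Add(2, Mul(-1, -31))), -1) = Pow(Add(Add(635, Mul(-1, Pow(248, Rational(1, 2)))), Add(2, 31)), -1) = Pow(Add(Add(635, Mul(-1, Mul(2, Pow(62, Rational(1, 2))))), 33), -1) = Pow(Add(Add(635, Mul(-2, Pow(62, Rational(1, 2)))), 33), -1) = Pow(Add(668, Mul(-2, Pow(62, Rational(1, 2)))), -1)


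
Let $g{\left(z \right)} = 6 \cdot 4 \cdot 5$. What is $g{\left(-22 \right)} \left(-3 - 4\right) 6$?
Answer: $-5040$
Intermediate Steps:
$g{\left(z \right)} = 120$ ($g{\left(z \right)} = 24 \cdot 5 = 120$)
$g{\left(-22 \right)} \left(-3 - 4\right) 6 = 120 \left(-3 - 4\right) 6 = 120 \left(\left(-7\right) 6\right) = 120 \left(-42\right) = -5040$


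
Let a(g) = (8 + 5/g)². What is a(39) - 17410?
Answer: -26380121/1521 ≈ -17344.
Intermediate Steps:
a(39) - 17410 = (5 + 8*39)²/39² - 17410 = (5 + 312)²/1521 - 17410 = (1/1521)*317² - 17410 = (1/1521)*100489 - 17410 = 100489/1521 - 17410 = -26380121/1521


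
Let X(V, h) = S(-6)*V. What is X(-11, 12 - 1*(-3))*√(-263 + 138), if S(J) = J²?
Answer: -1980*I*√5 ≈ -4427.4*I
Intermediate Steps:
X(V, h) = 36*V (X(V, h) = (-6)²*V = 36*V)
X(-11, 12 - 1*(-3))*√(-263 + 138) = (36*(-11))*√(-263 + 138) = -1980*I*√5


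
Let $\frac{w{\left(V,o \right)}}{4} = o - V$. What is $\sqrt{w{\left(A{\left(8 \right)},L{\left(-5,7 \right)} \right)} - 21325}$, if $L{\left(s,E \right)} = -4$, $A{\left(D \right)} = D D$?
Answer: $i \sqrt{21597} \approx 146.96 i$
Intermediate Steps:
$A{\left(D \right)} = D^{2}$
$w{\left(V,o \right)} = - 4 V + 4 o$ ($w{\left(V,o \right)} = 4 \left(o - V\right) = - 4 V + 4 o$)
$\sqrt{w{\left(A{\left(8 \right)},L{\left(-5,7 \right)} \right)} - 21325} = \sqrt{\left(- 4 \cdot 8^{2} + 4 \left(-4\right)\right) - 21325} = \sqrt{\left(\left(-4\right) 64 - 16\right) - 21325} = \sqrt{\left(-256 - 16\right) - 21325} = \sqrt{-272 - 21325} = \sqrt{-21597} = i \sqrt{21597}$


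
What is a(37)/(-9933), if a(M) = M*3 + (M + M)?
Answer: -185/9933 ≈ -0.018625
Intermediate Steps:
a(M) = 5*M (a(M) = 3*M + 2*M = 5*M)
a(37)/(-9933) = (5*37)/(-9933) = 185*(-1/9933) = -185/9933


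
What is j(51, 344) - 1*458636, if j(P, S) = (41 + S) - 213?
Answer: -458464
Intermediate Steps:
j(P, S) = -172 + S
j(51, 344) - 1*458636 = (-172 + 344) - 1*458636 = 172 - 458636 = -458464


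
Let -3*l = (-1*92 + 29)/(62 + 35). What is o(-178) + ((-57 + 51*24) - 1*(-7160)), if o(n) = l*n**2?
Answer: 1473083/97 ≈ 15186.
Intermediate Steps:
l = 21/97 (l = -(-1*92 + 29)/(3*(62 + 35)) = -(-92 + 29)/(3*97) = -(-21)/97 = -1/3*(-63/97) = 21/97 ≈ 0.21649)
o(n) = 21*n**2/97
o(-178) + ((-57 + 51*24) - 1*(-7160)) = (21/97)*(-178)**2 + ((-57 + 51*24) - 1*(-7160)) = (21/97)*31684 + ((-57 + 1224) + 7160) = 665364/97 + (1167 + 7160) = 665364/97 + 8327 = 1473083/97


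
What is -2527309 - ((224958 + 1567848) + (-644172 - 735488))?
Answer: -2940455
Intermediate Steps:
-2527309 - ((224958 + 1567848) + (-644172 - 735488)) = -2527309 - (1792806 - 1379660) = -2527309 - 1*413146 = -2527309 - 413146 = -2940455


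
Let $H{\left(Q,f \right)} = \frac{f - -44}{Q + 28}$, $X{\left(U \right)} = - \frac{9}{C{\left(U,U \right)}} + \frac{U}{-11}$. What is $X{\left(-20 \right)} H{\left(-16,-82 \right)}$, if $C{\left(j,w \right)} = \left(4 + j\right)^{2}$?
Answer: $- \frac{95399}{16896} \approx -5.6462$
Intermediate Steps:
$X{\left(U \right)} = - \frac{9}{\left(4 + U\right)^{2}} - \frac{U}{11}$ ($X{\left(U \right)} = - \frac{9}{\left(4 + U\right)^{2}} + \frac{U}{-11} = - \frac{9}{\left(4 + U\right)^{2}} + U \left(- \frac{1}{11}\right) = - \frac{9}{\left(4 + U\right)^{2}} - \frac{U}{11}$)
$H{\left(Q,f \right)} = \frac{44 + f}{28 + Q}$ ($H{\left(Q,f \right)} = \frac{f + 44}{28 + Q} = \frac{44 + f}{28 + Q}$)
$X{\left(-20 \right)} H{\left(-16,-82 \right)} = \left(- \frac{9}{\left(4 - 20\right)^{2}} - - \frac{20}{11}\right) \frac{44 - 82}{28 - 16} = \left(- \frac{9}{256} + \frac{20}{11}\right) \frac{1}{12} \left(-38\right) = \left(\left(-9\right) \frac{1}{256} + \frac{20}{11}\right) \frac{1}{12} \left(-38\right) = \left(- \frac{9}{256} + \frac{20}{11}\right) \left(- \frac{19}{6}\right) = \frac{5021}{2816} \left(- \frac{19}{6}\right) = - \frac{95399}{16896}$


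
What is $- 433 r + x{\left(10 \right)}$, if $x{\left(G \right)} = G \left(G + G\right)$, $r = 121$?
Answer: $-52193$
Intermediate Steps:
$x{\left(G \right)} = 2 G^{2}$ ($x{\left(G \right)} = G 2 G = 2 G^{2}$)
$- 433 r + x{\left(10 \right)} = \left(-433\right) 121 + 2 \cdot 10^{2} = -52393 + 2 \cdot 100 = -52393 + 200 = -52193$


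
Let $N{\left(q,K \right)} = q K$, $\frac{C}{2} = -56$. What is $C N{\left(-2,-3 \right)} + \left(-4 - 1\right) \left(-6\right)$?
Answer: $-642$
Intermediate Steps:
$C = -112$ ($C = 2 \left(-56\right) = -112$)
$N{\left(q,K \right)} = K q$
$C N{\left(-2,-3 \right)} + \left(-4 - 1\right) \left(-6\right) = - 112 \left(\left(-3\right) \left(-2\right)\right) + \left(-4 - 1\right) \left(-6\right) = \left(-112\right) 6 - -30 = -672 + 30 = -642$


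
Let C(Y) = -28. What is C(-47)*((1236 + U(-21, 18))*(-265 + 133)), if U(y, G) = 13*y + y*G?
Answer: 2162160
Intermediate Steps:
U(y, G) = 13*y + G*y
C(-47)*((1236 + U(-21, 18))*(-265 + 133)) = -28*(1236 - 21*(13 + 18))*(-265 + 133) = -28*(1236 - 21*31)*(-132) = -28*(1236 - 651)*(-132) = -16380*(-132) = -28*(-77220) = 2162160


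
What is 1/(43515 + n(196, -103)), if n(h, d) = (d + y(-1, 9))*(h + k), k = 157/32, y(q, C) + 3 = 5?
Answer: 32/743151 ≈ 4.3060e-5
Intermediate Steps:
y(q, C) = 2 (y(q, C) = -3 + 5 = 2)
k = 157/32 (k = 157*(1/32) = 157/32 ≈ 4.9063)
n(h, d) = (2 + d)*(157/32 + h) (n(h, d) = (d + 2)*(h + 157/32) = (2 + d)*(157/32 + h))
1/(43515 + n(196, -103)) = 1/(43515 + (157/16 + 2*196 + (157/32)*(-103) - 103*196)) = 1/(43515 + (157/16 + 392 - 16171/32 - 20188)) = 1/(43515 - 649329/32) = 1/(743151/32) = 32/743151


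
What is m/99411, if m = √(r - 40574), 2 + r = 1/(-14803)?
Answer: I*√8891370568787/1471581033 ≈ 0.0020263*I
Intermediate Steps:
r = -29607/14803 (r = -2 + 1/(-14803) = -2 - 1/14803 = -29607/14803 ≈ -2.0001)
m = I*√8891370568787/14803 (m = √(-29607/14803 - 40574) = √(-600646529/14803) = I*√8891370568787/14803 ≈ 201.43*I)
m/99411 = (I*√8891370568787/14803)/99411 = (I*√8891370568787/14803)*(1/99411) = I*√8891370568787/1471581033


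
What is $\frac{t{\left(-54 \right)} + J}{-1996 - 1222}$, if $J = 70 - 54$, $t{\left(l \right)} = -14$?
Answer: $- \frac{1}{1609} \approx -0.0006215$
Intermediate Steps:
$J = 16$ ($J = 70 - 54 = 16$)
$\frac{t{\left(-54 \right)} + J}{-1996 - 1222} = \frac{-14 + 16}{-1996 - 1222} = \frac{2}{-3218} = 2 \left(- \frac{1}{3218}\right) = - \frac{1}{1609}$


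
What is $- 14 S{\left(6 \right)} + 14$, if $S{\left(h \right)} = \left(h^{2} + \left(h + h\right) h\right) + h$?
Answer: $-1582$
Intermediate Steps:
$S{\left(h \right)} = h + 3 h^{2}$ ($S{\left(h \right)} = \left(h^{2} + 2 h h\right) + h = \left(h^{2} + 2 h^{2}\right) + h = 3 h^{2} + h = h + 3 h^{2}$)
$- 14 S{\left(6 \right)} + 14 = - 14 \cdot 6 \left(1 + 3 \cdot 6\right) + 14 = - 14 \cdot 6 \left(1 + 18\right) + 14 = - 14 \cdot 6 \cdot 19 + 14 = \left(-14\right) 114 + 14 = -1596 + 14 = -1582$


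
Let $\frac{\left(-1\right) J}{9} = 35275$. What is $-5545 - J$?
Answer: $311930$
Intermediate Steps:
$J = -317475$ ($J = \left(-9\right) 35275 = -317475$)
$-5545 - J = -5545 - -317475 = -5545 + 317475 = 311930$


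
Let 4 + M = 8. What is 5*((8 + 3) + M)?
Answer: 75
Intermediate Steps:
M = 4 (M = -4 + 8 = 4)
5*((8 + 3) + M) = 5*((8 + 3) + 4) = 5*(11 + 4) = 5*15 = 75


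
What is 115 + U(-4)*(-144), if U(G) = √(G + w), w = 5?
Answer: -29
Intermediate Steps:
U(G) = √(5 + G) (U(G) = √(G + 5) = √(5 + G))
115 + U(-4)*(-144) = 115 + √(5 - 4)*(-144) = 115 + √1*(-144) = 115 + 1*(-144) = 115 - 144 = -29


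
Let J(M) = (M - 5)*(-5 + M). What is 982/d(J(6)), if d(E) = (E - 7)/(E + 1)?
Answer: -982/3 ≈ -327.33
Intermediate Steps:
J(M) = (-5 + M)² (J(M) = (-5 + M)*(-5 + M) = (-5 + M)²)
d(E) = (-7 + E)/(1 + E)
982/d(J(6)) = 982/(((-7 + (-5 + 6)²)/(1 + (-5 + 6)²))) = 982/(((-7 + 1²)/(1 + 1²))) = 982/(((-7 + 1)/(1 + 1))) = 982/((-6/2)) = 982/(((½)*(-6))) = 982/(-3) = 982*(-⅓) = -982/3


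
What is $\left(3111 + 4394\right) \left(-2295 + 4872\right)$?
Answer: $19340385$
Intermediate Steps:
$\left(3111 + 4394\right) \left(-2295 + 4872\right) = 7505 \cdot 2577 = 19340385$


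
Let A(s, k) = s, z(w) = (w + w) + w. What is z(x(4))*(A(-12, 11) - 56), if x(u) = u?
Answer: -816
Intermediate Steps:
z(w) = 3*w (z(w) = 2*w + w = 3*w)
z(x(4))*(A(-12, 11) - 56) = (3*4)*(-12 - 56) = 12*(-68) = -816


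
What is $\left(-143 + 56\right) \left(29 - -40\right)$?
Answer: $-6003$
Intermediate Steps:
$\left(-143 + 56\right) \left(29 - -40\right) = - 87 \left(29 + 40\right) = \left(-87\right) 69 = -6003$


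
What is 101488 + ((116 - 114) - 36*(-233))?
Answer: 109878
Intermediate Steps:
101488 + ((116 - 114) - 36*(-233)) = 101488 + (2 + 8388) = 101488 + 8390 = 109878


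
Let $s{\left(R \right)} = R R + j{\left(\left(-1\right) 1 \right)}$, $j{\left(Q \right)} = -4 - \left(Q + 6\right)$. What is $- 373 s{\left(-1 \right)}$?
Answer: $2984$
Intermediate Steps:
$j{\left(Q \right)} = -10 - Q$ ($j{\left(Q \right)} = -4 - \left(6 + Q\right) = -10 - Q$)
$s{\left(R \right)} = -9 + R^{2}$ ($s{\left(R \right)} = R R - \left(10 - 1\right) = R^{2} - 9 = -9 + R^{2}$)
$- 373 s{\left(-1 \right)} = - 373 \left(-9 + \left(-1\right)^{2}\right) = - 373 \left(-9 + 1\right) = \left(-373\right) \left(-8\right) = 2984$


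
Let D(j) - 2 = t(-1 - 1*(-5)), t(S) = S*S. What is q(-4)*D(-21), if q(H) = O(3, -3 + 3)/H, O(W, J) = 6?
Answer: -27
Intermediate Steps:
t(S) = S²
D(j) = 18 (D(j) = 2 + (-1 - 1*(-5))² = 2 + (-1 + 5)² = 2 + 4² = 2 + 16 = 18)
q(H) = 6/H
q(-4)*D(-21) = (6/(-4))*18 = (6*(-¼))*18 = -3/2*18 = -27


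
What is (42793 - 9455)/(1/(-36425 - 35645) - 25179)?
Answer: -2402669660/1814650531 ≈ -1.3240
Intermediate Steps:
(42793 - 9455)/(1/(-36425 - 35645) - 25179) = 33338/(1/(-72070) - 25179) = 33338/(-1/72070 - 25179) = 33338/(-1814650531/72070) = 33338*(-72070/1814650531) = -2402669660/1814650531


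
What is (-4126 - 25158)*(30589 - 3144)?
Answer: -803699380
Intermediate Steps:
(-4126 - 25158)*(30589 - 3144) = -29284*27445 = -803699380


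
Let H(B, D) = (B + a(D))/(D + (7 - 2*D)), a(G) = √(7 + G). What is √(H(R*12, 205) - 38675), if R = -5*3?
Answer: √(-42116085 - 11*√53)/33 ≈ 196.66*I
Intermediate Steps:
R = -15
H(B, D) = (B + √(7 + D))/(7 - D) (H(B, D) = (B + √(7 + D))/(D + (7 - 2*D)) = (B + √(7 + D))/(7 - D))
√(H(R*12, 205) - 38675) = √((-(-15)*12 - √(7 + 205))/(-7 + 205) - 38675) = √((-1*(-180) - √212)/198 - 38675) = √((180 - 2*√53)/198 - 38675) = √((10/11 - √53/99) - 38675) = √(-425415/11 - √53/99)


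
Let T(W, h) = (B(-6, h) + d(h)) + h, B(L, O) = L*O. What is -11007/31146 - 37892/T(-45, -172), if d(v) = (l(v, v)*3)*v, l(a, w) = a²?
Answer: -13902999263/39618968222 ≈ -0.35092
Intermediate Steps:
d(v) = 3*v³ (d(v) = (v²*3)*v = (3*v²)*v = 3*v³)
T(W, h) = -5*h + 3*h³ (T(W, h) = (-6*h + 3*h³) + h = -5*h + 3*h³)
-11007/31146 - 37892/T(-45, -172) = -11007/31146 - 37892*(-1/(172*(-5 + 3*(-172)²))) = -11007*1/31146 - 37892*(-1/(172*(-5 + 3*29584))) = -3669/10382 - 37892*(-1/(172*(-5 + 88752))) = -3669/10382 - 37892/((-172*88747)) = -3669/10382 - 37892/(-15264484) = -3669/10382 - 37892*(-1/15264484) = -3669/10382 + 9473/3816121 = -13902999263/39618968222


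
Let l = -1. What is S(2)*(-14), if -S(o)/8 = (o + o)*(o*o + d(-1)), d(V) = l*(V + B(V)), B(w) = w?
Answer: 2688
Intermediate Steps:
d(V) = -2*V (d(V) = -(V + V) = -2*V)
S(o) = -16*o*(2 + o²) (S(o) = -8*(o + o)*(o*o - 2*(-1)) = -8*2*o*(o² + 2) = -8*2*o*(2 + o²) = -16*o*(2 + o²))
S(2)*(-14) = -16*2*(2 + 2²)*(-14) = -16*2*(2 + 4)*(-14) = -16*2*6*(-14) = -192*(-14) = 2688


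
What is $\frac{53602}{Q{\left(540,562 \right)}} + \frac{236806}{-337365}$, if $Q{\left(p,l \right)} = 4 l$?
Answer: $\frac{8775549421}{379198260} \approx 23.142$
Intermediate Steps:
$\frac{53602}{Q{\left(540,562 \right)}} + \frac{236806}{-337365} = \frac{53602}{4 \cdot 562} + \frac{236806}{-337365} = \frac{53602}{2248} + 236806 \left(- \frac{1}{337365}\right) = 53602 \cdot \frac{1}{2248} - \frac{236806}{337365} = \frac{26801}{1124} - \frac{236806}{337365} = \frac{8775549421}{379198260}$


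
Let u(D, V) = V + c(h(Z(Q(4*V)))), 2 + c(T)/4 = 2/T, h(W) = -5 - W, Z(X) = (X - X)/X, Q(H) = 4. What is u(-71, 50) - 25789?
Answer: -128743/5 ≈ -25749.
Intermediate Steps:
Z(X) = 0 (Z(X) = 0/X = 0)
c(T) = -8 + 8/T (c(T) = -8 + 4*(2/T) = -8 + 8/T)
u(D, V) = -48/5 + V (u(D, V) = V + (-8 + 8/(-5 - 1*0)) = V + (-8 + 8/(-5 + 0)) = V + (-8 + 8/(-5)) = V + (-8 + 8*(-⅕)) = V + (-8 - 8/5) = V - 48/5 = -48/5 + V)
u(-71, 50) - 25789 = (-48/5 + 50) - 25789 = 202/5 - 25789 = -128743/5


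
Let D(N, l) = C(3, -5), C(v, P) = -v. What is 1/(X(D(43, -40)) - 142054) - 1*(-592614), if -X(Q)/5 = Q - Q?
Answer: 84183189155/142054 ≈ 5.9261e+5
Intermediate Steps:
D(N, l) = -3 (D(N, l) = -1*3 = -3)
X(Q) = 0 (X(Q) = -5*(Q - Q) = -5*0 = 0)
1/(X(D(43, -40)) - 142054) - 1*(-592614) = 1/(0 - 142054) - 1*(-592614) = 1/(-142054) + 592614 = -1/142054 + 592614 = 84183189155/142054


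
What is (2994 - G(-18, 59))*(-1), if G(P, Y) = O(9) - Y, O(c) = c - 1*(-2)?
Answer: -3042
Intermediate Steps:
O(c) = 2 + c (O(c) = c + 2 = 2 + c)
G(P, Y) = 11 - Y (G(P, Y) = (2 + 9) - Y = 11 - Y)
(2994 - G(-18, 59))*(-1) = (2994 - (11 - 1*59))*(-1) = (2994 - (11 - 59))*(-1) = (2994 - 1*(-48))*(-1) = (2994 + 48)*(-1) = 3042*(-1) = -3042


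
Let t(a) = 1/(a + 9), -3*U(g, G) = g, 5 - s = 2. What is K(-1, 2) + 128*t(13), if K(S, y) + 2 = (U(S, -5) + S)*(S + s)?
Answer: 82/33 ≈ 2.4848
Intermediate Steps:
s = 3 (s = 5 - 1*2 = 5 - 2 = 3)
U(g, G) = -g/3
t(a) = 1/(9 + a)
K(S, y) = -2 + 2*S*(3 + S)/3 (K(S, y) = -2 + (-S/3 + S)*(S + 3) = -2 + (2*S/3)*(3 + S) = -2 + 2*S*(3 + S)/3)
K(-1, 2) + 128*t(13) = (-2 + 2*(-1) + (⅔)*(-1)²) + 128/(9 + 13) = (-2 - 2 + (⅔)*1) + 128/22 = (-2 - 2 + ⅔) + 128*(1/22) = -10/3 + 64/11 = 82/33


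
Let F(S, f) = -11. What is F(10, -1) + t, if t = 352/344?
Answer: -429/43 ≈ -9.9767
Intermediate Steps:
t = 44/43 (t = 352*(1/344) = 44/43 ≈ 1.0233)
F(10, -1) + t = -11 + 44/43 = -429/43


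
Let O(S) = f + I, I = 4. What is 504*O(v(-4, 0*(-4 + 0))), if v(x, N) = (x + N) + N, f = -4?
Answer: 0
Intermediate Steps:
v(x, N) = x + 2*N (v(x, N) = (N + x) + N = x + 2*N)
O(S) = 0 (O(S) = -4 + 4 = 0)
504*O(v(-4, 0*(-4 + 0))) = 504*0 = 0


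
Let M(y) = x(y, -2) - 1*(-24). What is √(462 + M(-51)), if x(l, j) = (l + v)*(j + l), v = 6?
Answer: 3*√319 ≈ 53.582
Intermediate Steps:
x(l, j) = (6 + l)*(j + l) (x(l, j) = (l + 6)*(j + l) = (6 + l)*(j + l))
M(y) = 12 + y² + 4*y (M(y) = (y² + 6*(-2) + 6*y - 2*y) - 1*(-24) = (y² - 12 + 6*y - 2*y) + 24 = (-12 + y² + 4*y) + 24 = 12 + y² + 4*y)
√(462 + M(-51)) = √(462 + (12 + (-51)² + 4*(-51))) = √(462 + (12 + 2601 - 204)) = √(462 + 2409) = √2871 = 3*√319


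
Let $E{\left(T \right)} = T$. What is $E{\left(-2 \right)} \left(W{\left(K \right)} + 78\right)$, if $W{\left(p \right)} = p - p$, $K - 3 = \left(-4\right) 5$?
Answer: $-156$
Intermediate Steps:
$K = -17$ ($K = 3 - 20 = -17$)
$W{\left(p \right)} = 0$
$E{\left(-2 \right)} \left(W{\left(K \right)} + 78\right) = - 2 \left(0 + 78\right) = \left(-2\right) 78 = -156$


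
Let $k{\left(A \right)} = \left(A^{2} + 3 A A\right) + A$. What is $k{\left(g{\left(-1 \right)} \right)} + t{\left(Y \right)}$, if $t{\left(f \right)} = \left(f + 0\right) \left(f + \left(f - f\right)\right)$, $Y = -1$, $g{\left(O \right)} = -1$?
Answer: $4$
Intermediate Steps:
$k{\left(A \right)} = A + 4 A^{2}$ ($k{\left(A \right)} = \left(A^{2} + 3 A^{2}\right) + A = 4 A^{2} + A = A + 4 A^{2}$)
$t{\left(f \right)} = f^{2}$ ($t{\left(f \right)} = f \left(f + 0\right) = f f = f^{2}$)
$k{\left(g{\left(-1 \right)} \right)} + t{\left(Y \right)} = - (1 + 4 \left(-1\right)) + \left(-1\right)^{2} = - (1 - 4) + 1 = \left(-1\right) \left(-3\right) + 1 = 3 + 1 = 4$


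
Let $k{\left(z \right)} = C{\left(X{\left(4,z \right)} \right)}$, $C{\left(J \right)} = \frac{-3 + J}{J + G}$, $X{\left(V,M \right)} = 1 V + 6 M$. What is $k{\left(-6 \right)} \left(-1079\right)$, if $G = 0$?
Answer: $- \frac{37765}{32} \approx -1180.2$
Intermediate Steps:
$X{\left(V,M \right)} = V + 6 M$
$C{\left(J \right)} = \frac{-3 + J}{J}$ ($C{\left(J \right)} = \frac{-3 + J}{J + 0} = \frac{-3 + J}{J}$)
$k{\left(z \right)} = \frac{1 + 6 z}{4 + 6 z}$ ($k{\left(z \right)} = \frac{-3 + \left(4 + 6 z\right)}{4 + 6 z} = \frac{1 + 6 z}{4 + 6 z}$)
$k{\left(-6 \right)} \left(-1079\right) = \frac{1 + 6 \left(-6\right)}{2 \left(2 + 3 \left(-6\right)\right)} \left(-1079\right) = \frac{1 - 36}{2 \left(2 - 18\right)} \left(-1079\right) = \frac{1}{2} \frac{1}{-16} \left(-35\right) \left(-1079\right) = \frac{1}{2} \left(- \frac{1}{16}\right) \left(-35\right) \left(-1079\right) = \frac{35}{32} \left(-1079\right) = - \frac{37765}{32}$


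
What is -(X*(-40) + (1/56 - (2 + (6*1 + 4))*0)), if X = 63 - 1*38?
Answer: 55999/56 ≈ 999.98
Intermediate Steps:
X = 25 (X = 63 - 38 = 25)
-(X*(-40) + (1/56 - (2 + (6*1 + 4))*0)) = -(25*(-40) + (1/56 - (2 + (6*1 + 4))*0)) = -(-1000 + (1/56 - (2 + (6 + 4))*0)) = -(-1000 + (1/56 - (2 + 10)*0)) = -(-1000 + (1/56 - 12*0)) = -(-1000 + (1/56 - 1*0)) = -(-1000 + (1/56 + 0)) = -(-1000 + 1/56) = -1*(-55999/56) = 55999/56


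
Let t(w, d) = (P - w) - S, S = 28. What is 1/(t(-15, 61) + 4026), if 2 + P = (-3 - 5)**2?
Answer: 1/4075 ≈ 0.00024540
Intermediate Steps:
P = 62 (P = -2 + (-3 - 5)**2 = -2 + (-8)**2 = -2 + 64 = 62)
t(w, d) = 34 - w (t(w, d) = (62 - w) - 1*28 = (62 - w) - 28 = 34 - w)
1/(t(-15, 61) + 4026) = 1/((34 - 1*(-15)) + 4026) = 1/((34 + 15) + 4026) = 1/(49 + 4026) = 1/4075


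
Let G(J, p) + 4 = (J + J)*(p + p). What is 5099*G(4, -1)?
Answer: -101980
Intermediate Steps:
G(J, p) = -4 + 4*J*p (G(J, p) = -4 + (J + J)*(p + p) = -4 + (2*J)*(2*p) = -4 + 4*J*p)
5099*G(4, -1) = 5099*(-4 + 4*4*(-1)) = 5099*(-4 - 16) = 5099*(-20) = -101980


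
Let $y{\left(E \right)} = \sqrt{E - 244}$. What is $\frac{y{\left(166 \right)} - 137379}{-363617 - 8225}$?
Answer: $\frac{137379}{371842} - \frac{i \sqrt{78}}{371842} \approx 0.36946 - 2.3751 \cdot 10^{-5} i$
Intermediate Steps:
$y{\left(E \right)} = \sqrt{-244 + E}$
$\frac{y{\left(166 \right)} - 137379}{-363617 - 8225} = \frac{\sqrt{-244 + 166} - 137379}{-363617 - 8225} = \frac{\sqrt{-78} - 137379}{-371842} = \left(i \sqrt{78} - 137379\right) \left(- \frac{1}{371842}\right) = \left(-137379 + i \sqrt{78}\right) \left(- \frac{1}{371842}\right) = \frac{137379}{371842} - \frac{i \sqrt{78}}{371842}$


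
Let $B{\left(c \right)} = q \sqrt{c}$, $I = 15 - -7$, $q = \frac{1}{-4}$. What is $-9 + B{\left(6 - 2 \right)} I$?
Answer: $-20$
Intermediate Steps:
$q = - \frac{1}{4} \approx -0.25$
$I = 22$ ($I = 15 + 7 = 22$)
$B{\left(c \right)} = - \frac{\sqrt{c}}{4}$
$-9 + B{\left(6 - 2 \right)} I = -9 + - \frac{\sqrt{6 - 2}}{4} \cdot 22 = -9 + - \frac{\sqrt{4}}{4} \cdot 22 = -9 + \left(- \frac{1}{4}\right) 2 \cdot 22 = -9 - 11 = -20$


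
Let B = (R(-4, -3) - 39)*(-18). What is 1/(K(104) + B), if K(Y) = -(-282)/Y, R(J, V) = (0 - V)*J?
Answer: 52/47877 ≈ 0.0010861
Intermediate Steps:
R(J, V) = -J*V (R(J, V) = (-V)*J = -J*V)
K(Y) = 282/Y
B = 918 (B = (-1*(-4)*(-3) - 39)*(-18) = (-12 - 39)*(-18) = -51*(-18) = 918)
1/(K(104) + B) = 1/(282/104 + 918) = 1/(282*(1/104) + 918) = 1/(141/52 + 918) = 1/(47877/52) = 52/47877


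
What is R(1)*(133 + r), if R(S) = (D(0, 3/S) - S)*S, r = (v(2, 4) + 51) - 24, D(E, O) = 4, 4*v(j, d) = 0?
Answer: 480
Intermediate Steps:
v(j, d) = 0 (v(j, d) = (1/4)*0 = 0)
r = 27 (r = (0 + 51) - 24 = 51 - 24 = 27)
R(S) = S*(4 - S) (R(S) = (4 - S)*S = S*(4 - S))
R(1)*(133 + r) = (1*(4 - 1*1))*(133 + 27) = (1*(4 - 1))*160 = (1*3)*160 = 3*160 = 480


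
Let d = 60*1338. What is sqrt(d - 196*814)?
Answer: 4*I*sqrt(4954) ≈ 281.54*I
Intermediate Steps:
d = 80280
sqrt(d - 196*814) = sqrt(80280 - 196*814) = sqrt(80280 - 159544) = sqrt(-79264) = 4*I*sqrt(4954)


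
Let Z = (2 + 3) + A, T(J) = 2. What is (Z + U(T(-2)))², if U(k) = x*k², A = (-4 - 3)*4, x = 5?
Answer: 9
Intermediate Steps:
A = -28 (A = -7*4 = -28)
Z = -23 (Z = (2 + 3) - 28 = 5 - 28 = -23)
U(k) = 5*k²
(Z + U(T(-2)))² = (-23 + 5*2²)² = (-23 + 5*4)² = (-23 + 20)² = (-3)² = 9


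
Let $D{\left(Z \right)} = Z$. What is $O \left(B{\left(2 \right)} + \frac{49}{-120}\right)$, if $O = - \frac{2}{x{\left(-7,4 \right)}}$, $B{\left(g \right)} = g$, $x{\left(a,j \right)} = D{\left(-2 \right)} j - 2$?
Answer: $\frac{191}{600} \approx 0.31833$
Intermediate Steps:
$x{\left(a,j \right)} = -2 - 2 j$ ($x{\left(a,j \right)} = - 2 j - 2 = -2 - 2 j$)
$O = \frac{1}{5}$ ($O = - \frac{2}{-2 - 8} = - \frac{2}{-10} = \left(-2\right) \left(- \frac{1}{10}\right) = \frac{1}{5} \approx 0.2$)
$O \left(B{\left(2 \right)} + \frac{49}{-120}\right) = \frac{2 + \frac{49}{-120}}{5} = \frac{2 + 49 \left(- \frac{1}{120}\right)}{5} = \frac{2 - \frac{49}{120}}{5} = \frac{1}{5} \cdot \frac{191}{120} = \frac{191}{600}$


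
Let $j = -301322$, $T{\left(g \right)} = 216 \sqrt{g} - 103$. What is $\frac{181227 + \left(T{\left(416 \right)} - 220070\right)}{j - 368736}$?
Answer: $\frac{19473}{335029} - \frac{432 \sqrt{26}}{335029} \approx 0.051548$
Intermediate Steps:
$T{\left(g \right)} = -103 + 216 \sqrt{g}$ ($T{\left(g \right)} = 216 \sqrt{g} - 103 = -103 + 216 \sqrt{g}$)
$\frac{181227 + \left(T{\left(416 \right)} - 220070\right)}{j - 368736} = \frac{181227 - \left(220173 - 864 \sqrt{26}\right)}{-301322 - 368736} = \frac{181227 - \left(220173 - 864 \sqrt{26}\right)}{-670058} = \left(181227 - \left(220173 - 864 \sqrt{26}\right)\right) \left(- \frac{1}{670058}\right) = \left(-38946 + 864 \sqrt{26}\right) \left(- \frac{1}{670058}\right) = \frac{19473}{335029} - \frac{432 \sqrt{26}}{335029}$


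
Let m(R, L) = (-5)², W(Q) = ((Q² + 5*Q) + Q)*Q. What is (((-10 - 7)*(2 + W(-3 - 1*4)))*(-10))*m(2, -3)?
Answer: -199750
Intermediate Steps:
W(Q) = Q*(Q² + 6*Q) (W(Q) = (Q² + 6*Q)*Q = Q*(Q² + 6*Q))
m(R, L) = 25
(((-10 - 7)*(2 + W(-3 - 1*4)))*(-10))*m(2, -3) = (((-10 - 7)*(2 + (-3 - 1*4)²*(6 + (-3 - 1*4))))*(-10))*25 = (-17*(2 + (-3 - 4)²*(6 + (-3 - 4)))*(-10))*25 = (-17*(2 + (-7)²*(6 - 7))*(-10))*25 = (-17*(2 + 49*(-1))*(-10))*25 = (-17*(2 - 49)*(-10))*25 = (-17*(-47)*(-10))*25 = (799*(-10))*25 = -7990*25 = -199750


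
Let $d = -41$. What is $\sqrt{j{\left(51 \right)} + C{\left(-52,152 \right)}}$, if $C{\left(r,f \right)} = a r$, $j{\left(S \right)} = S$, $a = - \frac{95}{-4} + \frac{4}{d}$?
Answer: $\frac{4 i \sqrt{123861}}{41} \approx 34.336 i$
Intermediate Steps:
$a = \frac{3879}{164}$ ($a = - \frac{95}{-4} + \frac{4}{-41} = \left(-95\right) \left(- \frac{1}{4}\right) + 4 \left(- \frac{1}{41}\right) = \frac{95}{4} - \frac{4}{41} = \frac{3879}{164} \approx 23.652$)
$C{\left(r,f \right)} = \frac{3879 r}{164}$
$\sqrt{j{\left(51 \right)} + C{\left(-52,152 \right)}} = \sqrt{51 + \frac{3879}{164} \left(-52\right)} = \sqrt{51 - \frac{50427}{41}} = \sqrt{- \frac{48336}{41}} = \frac{4 i \sqrt{123861}}{41}$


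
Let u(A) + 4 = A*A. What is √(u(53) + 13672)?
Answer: √16477 ≈ 128.36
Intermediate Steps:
u(A) = -4 + A² (u(A) = -4 + A*A = -4 + A²)
√(u(53) + 13672) = √((-4 + 53²) + 13672) = √((-4 + 2809) + 13672) = √(2805 + 13672) = √16477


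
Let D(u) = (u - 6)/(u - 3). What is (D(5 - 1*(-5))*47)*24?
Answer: 4512/7 ≈ 644.57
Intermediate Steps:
D(u) = (-6 + u)/(-3 + u)
(D(5 - 1*(-5))*47)*24 = (((-6 + (5 - 1*(-5)))/(-3 + (5 - 1*(-5))))*47)*24 = (((-6 + (5 + 5))/(-3 + (5 + 5)))*47)*24 = (((-6 + 10)/(-3 + 10))*47)*24 = ((4/7)*47)*24 = (188/7)*24 = 4512/7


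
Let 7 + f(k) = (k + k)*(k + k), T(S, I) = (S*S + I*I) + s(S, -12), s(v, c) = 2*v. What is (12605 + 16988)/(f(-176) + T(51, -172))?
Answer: 29593/156184 ≈ 0.18948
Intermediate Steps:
T(S, I) = I² + S² + 2*S (T(S, I) = (S*S + I*I) + 2*S = (S² + I²) + 2*S = (I² + S²) + 2*S = I² + S² + 2*S)
f(k) = -7 + 4*k² (f(k) = -7 + (k + k)*(k + k) = -7 + (2*k)*(2*k) = -7 + 4*k²)
(12605 + 16988)/(f(-176) + T(51, -172)) = (12605 + 16988)/((-7 + 4*(-176)²) + ((-172)² + 51² + 2*51)) = 29593/((-7 + 4*30976) + (29584 + 2601 + 102)) = 29593/((-7 + 123904) + 32287) = 29593/(123897 + 32287) = 29593/156184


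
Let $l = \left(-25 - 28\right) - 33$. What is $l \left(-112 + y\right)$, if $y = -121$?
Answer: $20038$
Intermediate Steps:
$l = -86$ ($l = -53 - 33 = -86$)
$l \left(-112 + y\right) = - 86 \left(-112 - 121\right) = \left(-86\right) \left(-233\right) = 20038$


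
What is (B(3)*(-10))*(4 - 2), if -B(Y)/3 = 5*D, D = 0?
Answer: 0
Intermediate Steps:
B(Y) = 0 (B(Y) = -15*0 = -3*0 = 0)
(B(3)*(-10))*(4 - 2) = (0*(-10))*(4 - 2) = 0*2 = 0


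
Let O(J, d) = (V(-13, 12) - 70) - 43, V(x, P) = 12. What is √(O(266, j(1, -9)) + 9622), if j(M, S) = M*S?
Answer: √9521 ≈ 97.576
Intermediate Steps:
O(J, d) = -101 (O(J, d) = (12 - 70) - 43 = -58 - 43 = -101)
√(O(266, j(1, -9)) + 9622) = √(-101 + 9622) = √9521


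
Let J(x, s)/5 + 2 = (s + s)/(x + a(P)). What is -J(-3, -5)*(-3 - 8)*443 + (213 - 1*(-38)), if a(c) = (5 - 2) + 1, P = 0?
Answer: -292129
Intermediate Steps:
a(c) = 4 (a(c) = 3 + 1 = 4)
J(x, s) = -10 + 10*s/(4 + x) (J(x, s) = -10 + 5*((s + s)/(x + 4)) = -10 + 5*((2*s)/(4 + x)) = -10 + 5*(2*s/(4 + x)) = -10 + 10*s/(4 + x))
-J(-3, -5)*(-3 - 8)*443 + (213 - 1*(-38)) = -10*(-4 - 5 - 1*(-3))/(4 - 3)*(-3 - 8)*443 + (213 - 1*(-38)) = -10*(-4 - 5 + 3)/1*(-11)*443 + (213 + 38) = -10*1*(-6)*(-11)*443 + 251 = -(-60)*(-11)*443 + 251 = -1*660*443 + 251 = -660*443 + 251 = -292380 + 251 = -292129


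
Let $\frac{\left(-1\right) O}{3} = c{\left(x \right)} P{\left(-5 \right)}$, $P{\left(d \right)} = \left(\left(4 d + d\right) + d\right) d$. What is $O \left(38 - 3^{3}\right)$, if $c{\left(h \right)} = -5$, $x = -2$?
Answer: $24750$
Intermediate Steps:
$P{\left(d \right)} = 6 d^{2}$ ($P{\left(d \right)} = \left(5 d + d\right) d = 6 d d = 6 d^{2}$)
$O = 2250$ ($O = - 3 \left(- 5 \cdot 6 \left(-5\right)^{2}\right) = - 3 \left(- 5 \cdot 6 \cdot 25\right) = - 3 \left(\left(-5\right) 150\right) = \left(-3\right) \left(-750\right) = 2250$)
$O \left(38 - 3^{3}\right) = 2250 \left(38 - 3^{3}\right) = 2250 \left(38 - 27\right) = 2250 \cdot 11 = 24750$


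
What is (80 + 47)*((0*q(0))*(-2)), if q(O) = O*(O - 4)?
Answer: 0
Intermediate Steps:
q(O) = O*(-4 + O)
(80 + 47)*((0*q(0))*(-2)) = (80 + 47)*((0*(0*(-4 + 0)))*(-2)) = 127*((0*(0*(-4)))*(-2)) = 127*((0*0)*(-2)) = 127*(0*(-2)) = 127*0 = 0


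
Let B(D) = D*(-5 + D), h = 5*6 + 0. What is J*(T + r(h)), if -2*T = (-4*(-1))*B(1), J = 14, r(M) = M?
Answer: 532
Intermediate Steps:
h = 30 (h = 30 + 0 = 30)
T = 8 (T = -(-4*(-1))*1*(-5 + 1)/2 = -2*1*(-4) = -2*(-4) = -1/2*(-16) = 8)
J*(T + r(h)) = 14*(8 + 30) = 14*38 = 532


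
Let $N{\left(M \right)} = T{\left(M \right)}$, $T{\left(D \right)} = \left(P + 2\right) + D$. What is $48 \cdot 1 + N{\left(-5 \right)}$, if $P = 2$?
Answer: $47$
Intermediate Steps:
$T{\left(D \right)} = 4 + D$ ($T{\left(D \right)} = \left(2 + 2\right) + D = 4 + D$)
$N{\left(M \right)} = 4 + M$
$48 \cdot 1 + N{\left(-5 \right)} = 48 \cdot 1 + \left(4 - 5\right) = 48 - 1 = 47$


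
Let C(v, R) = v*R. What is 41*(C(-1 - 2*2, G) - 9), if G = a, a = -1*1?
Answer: -164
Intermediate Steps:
a = -1
G = -1
C(v, R) = R*v
41*(C(-1 - 2*2, G) - 9) = 41*(-(-1 - 2*2) - 9) = 41*(-(-1 - 4) - 9) = 41*(-1*(-5) - 9) = 41*(5 - 9) = 41*(-4) = -164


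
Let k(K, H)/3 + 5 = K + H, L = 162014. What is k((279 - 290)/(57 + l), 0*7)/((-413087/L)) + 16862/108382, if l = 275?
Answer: 22584453997883/3716009204422 ≈ 6.0776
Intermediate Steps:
k(K, H) = -15 + 3*H + 3*K (k(K, H) = -15 + 3*(K + H) = -15 + 3*(H + K) = -15 + (3*H + 3*K) = -15 + 3*H + 3*K)
k((279 - 290)/(57 + l), 0*7)/((-413087/L)) + 16862/108382 = (-15 + 3*(0*7) + 3*((279 - 290)/(57 + 275)))/((-413087/162014)) + 16862/108382 = (-15 + 3*0 + 3*(-11/332))/((-413087*1/162014)) + 16862*(1/108382) = (-15 + 0 + 3*(-11*1/332))/(-413087/162014) + 8431/54191 = (-15 + 0 + 3*(-11/332))*(-162014/413087) + 8431/54191 = (-15 + 0 - 33/332)*(-162014/413087) + 8431/54191 = -5013/332*(-162014/413087) + 8431/54191 = 406088091/68572442 + 8431/54191 = 22584453997883/3716009204422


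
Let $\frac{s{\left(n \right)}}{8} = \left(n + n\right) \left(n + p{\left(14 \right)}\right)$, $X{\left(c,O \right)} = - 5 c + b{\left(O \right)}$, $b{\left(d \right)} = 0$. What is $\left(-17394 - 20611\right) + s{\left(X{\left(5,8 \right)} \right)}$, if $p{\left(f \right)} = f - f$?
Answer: $-28005$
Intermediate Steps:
$p{\left(f \right)} = 0$
$X{\left(c,O \right)} = - 5 c$ ($X{\left(c,O \right)} = - 5 c + 0 = - 5 c$)
$s{\left(n \right)} = 16 n^{2}$ ($s{\left(n \right)} = 8 \left(n + n\right) \left(n + 0\right) = 8 \cdot 2 n n = 8 \cdot 2 n^{2} = 16 n^{2}$)
$\left(-17394 - 20611\right) + s{\left(X{\left(5,8 \right)} \right)} = \left(-17394 - 20611\right) + 16 \left(\left(-5\right) 5\right)^{2} = -38005 + 16 \left(-25\right)^{2} = -38005 + 16 \cdot 625 = -38005 + 10000 = -28005$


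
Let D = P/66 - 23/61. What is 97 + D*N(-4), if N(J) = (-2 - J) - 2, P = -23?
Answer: 97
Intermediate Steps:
N(J) = -4 - J
D = -2921/4026 (D = -23/66 - 23/61 = -2921/4026 ≈ -0.72553)
97 + D*N(-4) = 97 - 2921*(-4 - 1*(-4))/4026 = 97 - 2921*(-4 + 4)/4026 = 97 - 2921/4026*0 = 97 + 0 = 97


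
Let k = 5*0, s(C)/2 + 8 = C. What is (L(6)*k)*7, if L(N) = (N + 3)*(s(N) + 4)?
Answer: 0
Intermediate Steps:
s(C) = -16 + 2*C
k = 0
L(N) = (-12 + 2*N)*(3 + N) (L(N) = (N + 3)*((-16 + 2*N) + 4) = (3 + N)*(-12 + 2*N) = (-12 + 2*N)*(3 + N))
(L(6)*k)*7 = ((-36 - 6*6 + 2*6**2)*0)*7 = ((-36 - 36 + 2*36)*0)*7 = ((-36 - 36 + 72)*0)*7 = (0*0)*7 = 0*7 = 0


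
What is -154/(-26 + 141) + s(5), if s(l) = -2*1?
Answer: -384/115 ≈ -3.3391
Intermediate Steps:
s(l) = -2
-154/(-26 + 141) + s(5) = -154/(-26 + 141) - 2 = -154/115 - 2 = -384/115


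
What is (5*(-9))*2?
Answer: -90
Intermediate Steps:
(5*(-9))*2 = -45*2 = -90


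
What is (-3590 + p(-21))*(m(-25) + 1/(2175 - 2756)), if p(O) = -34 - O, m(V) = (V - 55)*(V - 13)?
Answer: -6363759117/581 ≈ -1.0953e+7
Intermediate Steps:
m(V) = (-55 + V)*(-13 + V)
(-3590 + p(-21))*(m(-25) + 1/(2175 - 2756)) = (-3590 + (-34 - 1*(-21)))*((715 + (-25)² - 68*(-25)) + 1/(2175 - 2756)) = (-3590 + (-34 + 21))*((715 + 625 + 1700) + 1/(-581)) = (-3590 - 13)*(3040 - 1/581) = -3603*1766239/581 = -6363759117/581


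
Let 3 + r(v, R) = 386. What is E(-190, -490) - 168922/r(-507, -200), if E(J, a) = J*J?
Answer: 13657378/383 ≈ 35659.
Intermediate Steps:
E(J, a) = J²
r(v, R) = 383 (r(v, R) = -3 + 386 = 383)
E(-190, -490) - 168922/r(-507, -200) = (-190)² - 168922/383 = 36100 - 168922*1/383 = 36100 - 168922/383 = 13657378/383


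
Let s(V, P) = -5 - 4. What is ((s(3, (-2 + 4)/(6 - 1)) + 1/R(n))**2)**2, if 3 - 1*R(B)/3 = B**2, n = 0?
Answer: 40960000/6561 ≈ 6243.0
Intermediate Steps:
s(V, P) = -9
R(B) = 9 - 3*B**2
((s(3, (-2 + 4)/(6 - 1)) + 1/R(n))**2)**2 = ((-9 + 1/(9 - 3*0**2))**2)**2 = ((-9 + 1/(9 - 3*0))**2)**2 = ((-9 + 1/(9 + 0))**2)**2 = ((-9 + 1/9)**2)**2 = ((-80/9)**2)**2 = (6400/81)**2 = 40960000/6561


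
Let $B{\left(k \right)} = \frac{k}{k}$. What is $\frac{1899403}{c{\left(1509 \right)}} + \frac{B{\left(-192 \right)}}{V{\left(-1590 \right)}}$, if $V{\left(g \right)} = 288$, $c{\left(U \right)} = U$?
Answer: $\frac{182343191}{144864} \approx 1258.7$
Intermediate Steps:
$B{\left(k \right)} = 1$
$\frac{1899403}{c{\left(1509 \right)}} + \frac{B{\left(-192 \right)}}{V{\left(-1590 \right)}} = \frac{1899403}{1509} + 1 \cdot \frac{1}{288} = 1899403 \cdot \frac{1}{1509} + 1 \cdot \frac{1}{288} = \frac{1899403}{1509} + \frac{1}{288} = \frac{182343191}{144864}$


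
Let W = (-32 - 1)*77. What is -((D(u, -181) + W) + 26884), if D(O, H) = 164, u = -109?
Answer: -24507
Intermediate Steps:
W = -2541 (W = -33*77 = -2541)
-((D(u, -181) + W) + 26884) = -((164 - 2541) + 26884) = -(-2377 + 26884) = -1*24507 = -24507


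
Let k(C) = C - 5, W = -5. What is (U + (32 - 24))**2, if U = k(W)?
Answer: 4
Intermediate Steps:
k(C) = -5 + C
U = -10 (U = -5 - 5 = -10)
(U + (32 - 24))**2 = (-10 + (32 - 24))**2 = (-10 + 8)**2 = (-2)**2 = 4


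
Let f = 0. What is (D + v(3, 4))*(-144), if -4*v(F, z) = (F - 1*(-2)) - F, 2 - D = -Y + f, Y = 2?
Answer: -504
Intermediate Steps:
D = 4 (D = 2 - (-1*2 + 0) = 2 - (-2 + 0) = 2 - 1*(-2) = 2 + 2 = 4)
v(F, z) = -½ (v(F, z) = -((F - 1*(-2)) - F)/4 = -((F + 2) - F)/4 = -((2 + F) - F)/4 = -¼*2 = -½)
(D + v(3, 4))*(-144) = (4 - ½)*(-144) = (7/2)*(-144) = -504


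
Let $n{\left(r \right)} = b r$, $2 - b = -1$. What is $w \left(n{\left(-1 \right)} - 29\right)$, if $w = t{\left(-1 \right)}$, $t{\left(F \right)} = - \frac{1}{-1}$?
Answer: $-32$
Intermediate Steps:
$b = 3$ ($b = 2 - -1 = 2 + 1 = 3$)
$t{\left(F \right)} = 1$ ($t{\left(F \right)} = \left(-1\right) \left(-1\right) = 1$)
$n{\left(r \right)} = 3 r$
$w = 1$
$w \left(n{\left(-1 \right)} - 29\right) = 1 \left(3 \left(-1\right) - 29\right) = 1 \left(-3 - 29\right) = 1 \left(-32\right) = -32$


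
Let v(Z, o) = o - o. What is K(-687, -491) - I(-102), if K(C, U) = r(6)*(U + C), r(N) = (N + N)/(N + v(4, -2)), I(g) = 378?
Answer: -2734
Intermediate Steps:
v(Z, o) = 0
r(N) = 2 (r(N) = (N + N)/(N + 0) = (2*N)/N = 2)
K(C, U) = 2*C + 2*U (K(C, U) = 2*(U + C) = 2*(C + U) = 2*C + 2*U)
K(-687, -491) - I(-102) = (2*(-687) + 2*(-491)) - 1*378 = (-1374 - 982) - 378 = -2356 - 378 = -2734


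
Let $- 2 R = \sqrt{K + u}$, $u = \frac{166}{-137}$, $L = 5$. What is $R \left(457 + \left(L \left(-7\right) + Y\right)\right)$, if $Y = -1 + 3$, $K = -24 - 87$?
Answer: $- \frac{212 i \sqrt{2106101}}{137} \approx - 2245.7 i$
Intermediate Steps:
$K = -111$
$u = - \frac{166}{137}$ ($u = 166 \left(- \frac{1}{137}\right) = - \frac{166}{137} \approx -1.2117$)
$Y = 2$
$R = - \frac{i \sqrt{2106101}}{274}$ ($R = - \frac{\sqrt{-111 - \frac{166}{137}}}{2} = - \frac{\sqrt{- \frac{15373}{137}}}{2} = - \frac{\frac{1}{137} i \sqrt{2106101}}{2} = - \frac{i \sqrt{2106101}}{274} \approx - 5.2965 i$)
$R \left(457 + \left(L \left(-7\right) + Y\right)\right) = - \frac{i \sqrt{2106101}}{274} \left(457 + \left(5 \left(-7\right) + 2\right)\right) = - \frac{i \sqrt{2106101}}{274} \left(457 + \left(-35 + 2\right)\right) = - \frac{i \sqrt{2106101}}{274} \left(457 - 33\right) = - \frac{i \sqrt{2106101}}{274} \cdot 424 = - \frac{212 i \sqrt{2106101}}{137}$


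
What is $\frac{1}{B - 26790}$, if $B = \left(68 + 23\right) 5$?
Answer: $- \frac{1}{26335} \approx -3.7972 \cdot 10^{-5}$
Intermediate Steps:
$B = 455$ ($B = 91 \cdot 5 = 455$)
$\frac{1}{B - 26790} = \frac{1}{455 - 26790} = \frac{1}{-26335} = - \frac{1}{26335}$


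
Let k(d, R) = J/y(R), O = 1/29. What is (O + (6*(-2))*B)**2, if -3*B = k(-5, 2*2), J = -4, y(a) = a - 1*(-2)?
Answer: 52441/7569 ≈ 6.9284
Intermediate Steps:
y(a) = 2 + a (y(a) = a + 2 = 2 + a)
O = 1/29 ≈ 0.034483
k(d, R) = -4/(2 + R)
B = 2/9 (B = -(-4)/(3*(2 + 2*2)) = -(-4)/(3*(2 + 4)) = -(-4)/(3*6) = -1/3*(-2/3) = 2/9 ≈ 0.22222)
(O + (6*(-2))*B)**2 = (1/29 + (6*(-2))*(2/9))**2 = (1/29 - 12*2/9)**2 = (1/29 - 8/3)**2 = (-229/87)**2 = 52441/7569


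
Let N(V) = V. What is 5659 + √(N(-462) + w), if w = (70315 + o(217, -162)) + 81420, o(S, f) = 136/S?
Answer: 5659 + √7123323809/217 ≈ 6047.9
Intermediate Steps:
w = 32926631/217 (w = (70315 + 136/217) + 81420 = 15258491/217 + 81420 = 32926631/217 ≈ 1.5174e+5)
5659 + √(N(-462) + w) = 5659 + √(-462 + 32926631/217) = 5659 + √(32826377/217) = 5659 + √7123323809/217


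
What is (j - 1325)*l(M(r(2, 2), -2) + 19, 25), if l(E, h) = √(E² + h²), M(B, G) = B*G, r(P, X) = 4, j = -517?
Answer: -1842*√746 ≈ -50311.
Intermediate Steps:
(j - 1325)*l(M(r(2, 2), -2) + 19, 25) = (-517 - 1325)*√((4*(-2) + 19)² + 25²) = -1842*√((-8 + 19)² + 625) = -1842*√(11² + 625) = -1842*√(121 + 625) = -1842*√746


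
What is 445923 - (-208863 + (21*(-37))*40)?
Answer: 685866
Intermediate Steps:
445923 - (-208863 + (21*(-37))*40) = 445923 - (-208863 - 777*40) = 445923 - (-208863 - 31080) = 445923 - 1*(-239943) = 445923 + 239943 = 685866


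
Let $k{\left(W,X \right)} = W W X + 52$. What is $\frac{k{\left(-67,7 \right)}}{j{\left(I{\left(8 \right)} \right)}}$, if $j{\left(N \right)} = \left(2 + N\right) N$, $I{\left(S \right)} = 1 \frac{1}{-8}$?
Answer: $- \frac{402880}{3} \approx -1.3429 \cdot 10^{5}$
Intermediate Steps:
$k{\left(W,X \right)} = 52 + X W^{2}$ ($k{\left(W,X \right)} = W^{2} X + 52 = X W^{2} + 52 = 52 + X W^{2}$)
$I{\left(S \right)} = - \frac{1}{8}$ ($I{\left(S \right)} = 1 \left(- \frac{1}{8}\right) = - \frac{1}{8}$)
$j{\left(N \right)} = N \left(2 + N\right)$
$\frac{k{\left(-67,7 \right)}}{j{\left(I{\left(8 \right)} \right)}} = \frac{52 + 7 \left(-67\right)^{2}}{\left(- \frac{1}{8}\right) \left(2 - \frac{1}{8}\right)} = \frac{52 + 7 \cdot 4489}{\left(- \frac{1}{8}\right) \frac{15}{8}} = \frac{52 + 31423}{- \frac{15}{64}} = 31475 \left(- \frac{64}{15}\right) = - \frac{402880}{3}$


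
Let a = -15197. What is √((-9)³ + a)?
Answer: I*√15926 ≈ 126.2*I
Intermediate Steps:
√((-9)³ + a) = √((-9)³ - 15197) = √(-729 - 15197) = √(-15926) = I*√15926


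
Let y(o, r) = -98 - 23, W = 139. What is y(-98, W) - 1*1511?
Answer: -1632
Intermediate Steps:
y(o, r) = -121
y(-98, W) - 1*1511 = -121 - 1*1511 = -121 - 1511 = -1632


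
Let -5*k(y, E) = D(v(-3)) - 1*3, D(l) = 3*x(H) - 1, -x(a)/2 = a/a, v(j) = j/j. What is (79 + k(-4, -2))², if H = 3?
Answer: 6561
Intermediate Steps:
v(j) = 1
x(a) = -2 (x(a) = -2*a/a = -2*1 = -2)
D(l) = -7 (D(l) = 3*(-2) - 1 = -6 - 1 = -7)
k(y, E) = 2 (k(y, E) = -(-7 - 1*3)/5 = -(-7 - 3)/5 = -⅕*(-10) = 2)
(79 + k(-4, -2))² = (79 + 2)² = 81² = 6561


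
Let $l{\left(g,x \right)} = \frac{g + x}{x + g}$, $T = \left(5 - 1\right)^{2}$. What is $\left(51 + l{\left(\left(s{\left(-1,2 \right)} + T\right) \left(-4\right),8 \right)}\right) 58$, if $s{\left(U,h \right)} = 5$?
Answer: $3016$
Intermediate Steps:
$T = 16$ ($T = 4^{2} = 16$)
$l{\left(g,x \right)} = 1$ ($l{\left(g,x \right)} = \frac{g + x}{g + x} = 1$)
$\left(51 + l{\left(\left(s{\left(-1,2 \right)} + T\right) \left(-4\right),8 \right)}\right) 58 = \left(51 + 1\right) 58 = 52 \cdot 58 = 3016$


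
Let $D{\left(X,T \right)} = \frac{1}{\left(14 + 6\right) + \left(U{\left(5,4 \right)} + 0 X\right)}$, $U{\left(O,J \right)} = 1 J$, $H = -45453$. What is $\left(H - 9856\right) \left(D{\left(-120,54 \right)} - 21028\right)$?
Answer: $\frac{27912848339}{24} \approx 1.163 \cdot 10^{9}$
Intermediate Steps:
$U{\left(O,J \right)} = J$
$D{\left(X,T \right)} = \frac{1}{24}$ ($D{\left(X,T \right)} = \frac{1}{\left(14 + 6\right) + \left(4 + 0 X\right)} = \frac{1}{20 + \left(4 + 0\right)} = \frac{1}{20 + 4} = \frac{1}{24}$)
$\left(H - 9856\right) \left(D{\left(-120,54 \right)} - 21028\right) = \left(-45453 - 9856\right) \left(\frac{1}{24} - 21028\right) = \left(-55309\right) \left(- \frac{504671}{24}\right) = \frac{27912848339}{24}$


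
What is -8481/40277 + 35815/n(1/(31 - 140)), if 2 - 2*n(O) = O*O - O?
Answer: 17138488793849/476315802 ≈ 35981.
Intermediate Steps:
n(O) = 1 + O/2 - O²/2 (n(O) = 1 - (O*O - O)/2 = 1 - (O² - O)/2 = 1 + (O/2 - O²/2) = 1 + O/2 - O²/2)
-8481/40277 + 35815/n(1/(31 - 140)) = -8481/40277 + 35815/(1 + 1/(2*(31 - 140)) - 1/(2*(31 - 140)²)) = -8481*1/40277 + 35815/(1 + (½)/(-109) - (1/(-109))²/2) = -8481/40277 + 35815/(1 + (½)*(-1/109) - (-1/109)²/2) = -8481/40277 + 35815/(1 - 1/218 - ½*1/11881) = -8481/40277 + 35815/(1 - 1/218 - 1/23762) = -8481/40277 + 35815/(11826/11881) = -8481/40277 + 35815*(11881/11826) = -8481/40277 + 425518015/11826 = 17138488793849/476315802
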